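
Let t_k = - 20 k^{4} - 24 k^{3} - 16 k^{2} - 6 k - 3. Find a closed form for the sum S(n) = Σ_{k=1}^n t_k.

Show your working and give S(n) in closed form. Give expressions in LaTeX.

t_(k+1)/t_k = (20*k**4 + 104*k**3 + 208*k**2 + 190*k + 69)/(20*k**4 + 24*k**3 + 16*k**2 + 6*k + 3).
So A=1 and B=1, with C=k**4 + 6*k**3/5 + 4*k**2/5 + 3*k/10 + 3/20.
Key eq: (1)·f(k+1) = (1)·f(k) + (k**4 + 6*k**3/5 + 4*k**2/5 + 3*k/10 + 3/20).
From deg A=0, deg B=0, deg C=4: d=5.
Solving with deg f ≤ 5: f(k) = k*(4*k**4 - 4*k**3 + k + 2)/20.
Get s_k = R·t_k = k*(-4*k**4 + 4*k**3 - k - 2) with R(k) = B(k−1)f(k)/C(k) = k*(4*k**4 - 4*k**3 + k + 2)/(20*k**4 + 24*k**3 + 16*k**2 + 6*k + 3).
s_(k+1) − s_k = -20*k**4 - 24*k**3 - 16*k**2 - 6*k - 3 = t_k.
Evaluate: s_(n+1) = -4*n**5 - 16*n**4 - 24*n**3 - 17*n**2 - 8*n - 3; subtract s_(1) = -3 ⇒ S(n) = n*(-4*n**4 - 16*n**3 - 24*n**2 - 17*n - 8).

S(n) = n \left(- 4 n^{4} - 16 n^{3} - 24 n^{2} - 17 n - 8\right)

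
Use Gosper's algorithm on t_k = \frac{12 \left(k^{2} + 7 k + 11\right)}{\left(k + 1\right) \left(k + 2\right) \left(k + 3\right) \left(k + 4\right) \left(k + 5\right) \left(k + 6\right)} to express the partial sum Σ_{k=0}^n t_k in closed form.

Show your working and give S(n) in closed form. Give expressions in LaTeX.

r(k) = (k + 1)*(7*k + (k + 1)**2 + 18)/((k + 7)*(k**2 + 7*k + 11)) after simplifying.
Factor: A=k + 1; B=k + 7; C=k**2 + 7*k + 11.
Set up (k + 1)·f(k+1) − (k + 6)·f(k) − (k**2 + 7*k + 11) = 0.
Degrees (1,1,2) ⇒ d ≤ 5.
Solve for f: f(k) = k*(k + 2)*(k + 4)*(k**2 + 9*k + 23)/45 (degree 5 ≤ 5).
Get s_k = R·t_k = 4*k*(k**2 + 9*k + 23)/(15*(k**3 + 9*k**2 + 23*k + 15)) with R(k) = B(k−1)f(k)/C(k) = k*(k + 2)*(k + 4)*(k + 6)*(k**2 + 9*k + 23)/(45*(k**2 + 7*k + 11)).
s_(k+1) − s_k = 12*(k**2 + 7*k + 11)/(k**6 + 21*k**5 + 175*k**4 + 735*k**3 + 1624*k**2 + 1764*k + 720) = t_k.
Telescope: S(n) = s_(n+1) − s_(0) = 4*(n**3 + 12*n**2 + 44*n + 33)/(15*(n**3 + 12*n**2 + 44*n + 48)) − (0) = 4*(n**3 + 12*n**2 + 44*n + 33)/(15*(n**3 + 12*n**2 + 44*n + 48)).

S(n) = \frac{4 \left(n^{3} + 12 n^{2} + 44 n + 33\right)}{15 \left(n^{3} + 12 n^{2} + 44 n + 48\right)}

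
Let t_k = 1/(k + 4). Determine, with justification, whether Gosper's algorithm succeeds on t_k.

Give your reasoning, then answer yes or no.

No — the linear system for f has no solution.

Compute t_(k+1)/t_k: get (k + 4)/(k + 5).
So A=k + 4 and B=k + 5, with C=1.
f must satisfy (k + 4)·f(k+1) − (k + 4)·f(k) = 1.
deg f ≤ 0 (via 1,1,0).
Write f(k) = c0. Then LHS − RHS = -1, requiring -1 = 0: contradictory. No certificate.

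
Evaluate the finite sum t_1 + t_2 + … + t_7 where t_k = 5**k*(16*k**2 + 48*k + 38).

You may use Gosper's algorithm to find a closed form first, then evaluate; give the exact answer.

Σ = 107031210

Compute t_(k+1)/t_k: get 5*(8*k**2 + 40*k + 51)/(8*k**2 + 24*k + 19).
A = 5, B = 1, C = k**2 + 3*k + 19/8.
Set up (5)·f(k+1) − (1)·f(k) − (k**2 + 3*k + 19/8) = 0.
Bound: deg f ≤ 2.
Match coefficients ⇒ f(k) = (2*k**2 + k + 1)/8.
Get s_k = R·t_k = 2*5**k*(2*k**2 + k + 1) with R(k) = B(k−1)f(k)/C(k) = (2*k**2 + k + 1)/(8*k**2 + 24*k + 19).
s_(k+1) − s_k = 5**k*(16*k**2 + 48*k + 38) = t_k.
Sum = s_(8) − s_(1); s_(8) = 107031250, s_(1) = 40 ⇒ 107031210.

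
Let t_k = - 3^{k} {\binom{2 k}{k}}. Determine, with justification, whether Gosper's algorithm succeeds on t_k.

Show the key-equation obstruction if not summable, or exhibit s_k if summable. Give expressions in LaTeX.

No — key equation has no polynomial f.

Ratio r(k) = 6*(2*k + 1)/(k + 1).
Normal form (A,B,C) = (12*k + 6, k + 1, 1).
Key eq: (12*k + 6)·f(k+1) = (k)·f(k) + (1).
d = -1 from the (1,1,0) case.
Bound -1 < 0, so the key equation has no polynomial solution.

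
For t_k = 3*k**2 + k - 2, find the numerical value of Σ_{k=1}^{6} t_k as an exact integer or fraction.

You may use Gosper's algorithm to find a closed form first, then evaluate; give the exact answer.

r(k) = (k + 3*(k + 1)**2 - 1)/(3*k**2 + k - 2) after simplifying.
Gosper form: A/B · C(k+1)/C(k) with A=1, B=1, C=k**2 + k/3 - 2/3.
Key eq: (1)·f(k+1) = (1)·f(k) + (k**2 + k/3 - 2/3).
d = 3 from the (0,0,2) case.
Match coefficients ⇒ f(k) = k*(k - 2)*(k + 1)/3.
R(k) = B(k−1)·f(k)/C(k) = k*(k - 2)/(3*k - 2); s_k = R·t_k = k*(k**2 - k - 2).
Verify: 3*k**2 + k - 2 matches t_k.
Sum = s_(7) − s_(1); s_(7) = 280, s_(1) = -2 ⇒ 282.

Σ = 282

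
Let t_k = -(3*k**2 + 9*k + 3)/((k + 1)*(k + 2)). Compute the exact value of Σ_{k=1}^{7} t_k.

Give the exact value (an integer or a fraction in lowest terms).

Step 1: r(k) = (k + 1)*(3*k + (k + 1)**2 + 4)/((k + 3)*(k**2 + 3*k + 1)).
Take A(k)=k + 1, B(k)=k + 3, C(k)=k**2 + 3*k + 1.
f must satisfy (k + 1)·f(k+1) − (k + 2)·f(k) = k**2 + 3*k + 1.
Degrees (1,1,2) ⇒ d ≤ 2.
Solve for f: f(k) = k**2 (degree 2 ≤ 2).
So s_k = (B(k−1)f/C)·t_k = (k**2*(k + 2)/(k**2 + 3*k + 1))·t_k = -3*k**2/(k + 1).
Δs = 3*(-k**2 - 3*k - 1)/(k**2 + 3*k + 2), as required.
Sum = s_(8) − s_(1); s_(8) = -64/3, s_(1) = -3/2 ⇒ -119/6.

Σ = -119/6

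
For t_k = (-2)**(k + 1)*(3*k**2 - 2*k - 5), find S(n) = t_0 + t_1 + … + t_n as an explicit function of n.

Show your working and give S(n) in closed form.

The ratio is 2*(-3*k**2 - 4*k + 4)/(3*k**2 - 2*k - 5).
A = -2, B = 1, C = k**2 - 2*k/3 - 5/3.
Need (-2)·f(k+1) − (1)·f(k) = k**2 - 2*k/3 - 5/3.
Degrees (0,0,2) ⇒ d ≤ 2.
Solve for f: f(k) = -(k**2 - 2*k - 1)/3 (degree 2 ≤ 2).
Certificate R = B(k−1)f/C = -(k**2 - 2*k - 1)/((k + 1)*(3*k - 5)) gives s_k = (-2)**(k + 1)*(-k**2 + 2*k + 1).
Δs = (-2)**(k + 1)*(3*k**2 - 2*k - 5), as required.
Σ_(k=0)^n t_k = s_(n+1) − s_(0) = ((-2)**(n + 2)*(2 - n**2)) − (-2), i.e. -4*(-2)**n*n**2 + 8*(-2)**n + 2.

S(n) = -4*(-2)**n*n**2 + 8*(-2)**n + 2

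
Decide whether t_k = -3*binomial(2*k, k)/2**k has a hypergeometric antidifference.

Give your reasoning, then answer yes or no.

No — t_k has no hypergeometric antidifference.

Step 1: r(k) = (2*k + 1)/(k + 1).
Take A(k)=2*k + 1, B(k)=k + 1, C(k)=1.
Key eq: (2*k + 1)·f(k+1) = (k)·f(k) + (1).
deg f ≤ -1 (via 1,1,0).
deg f ≤ -1 is impossible — no certificate.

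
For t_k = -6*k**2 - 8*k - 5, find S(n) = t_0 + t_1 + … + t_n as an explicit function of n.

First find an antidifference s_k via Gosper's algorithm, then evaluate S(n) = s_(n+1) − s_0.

S(n) = -2*n**3 - 7*n**2 - 10*n - 5

The ratio is (6*k**2 + 20*k + 19)/(6*k**2 + 8*k + 5).
Normal form (A,B,C) = (1, 1, k**2 + 4*k/3 + 5/6).
f must satisfy (1)·f(k+1) − (1)·f(k) = k**2 + 4*k/3 + 5/6.
Bound: deg f ≤ 3.
Match coefficients ⇒ f(k) = k*(2*k**2 + k + 2)/6.
Certificate R = B(k−1)f/C = k*(2*k**2 + k + 2)/(6*k**2 + 8*k + 5) gives s_k = k*(-2*k**2 - k - 2).
Δs = -6*k**2 - 8*k - 5, as required.
s_(n+1) = -2*n**3 - 7*n**2 - 10*n - 5 and s_(0) = 0, so S(n) = -2*n**3 - 7*n**2 - 10*n - 5.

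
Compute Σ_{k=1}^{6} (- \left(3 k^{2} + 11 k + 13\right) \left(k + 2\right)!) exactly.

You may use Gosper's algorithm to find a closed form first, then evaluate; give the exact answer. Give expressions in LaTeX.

Step 1: r(k) = (k + 3)*(11*k + 3*(k + 1)**2 + 24)/(3*k**2 + 11*k + 13).
Take A(k)=k + 3, B(k)=1, C(k)=k**2 + 11*k/3 + 13/3.
Key eq: (k + 3)·f(k+1) = (1)·f(k) + (k**2 + 11*k/3 + 13/3).
Degrees (1,0,2) ⇒ d ≤ 1.
Coefficient equations give f(k) = (3*k + 2)/3.
Get s_k = R·t_k = -(3*k + 2)*factorial(k + 2) with R(k) = B(k−1)f(k)/C(k) = (3*k + 2)/(3*k**2 + 11*k + 13).
s_(k+1) − s_k = -(3*k**2 + 11*k + 13)*factorial(k + 2) = t_k.
Sum = s_(7) − s_(1); s_(7) = -8346240, s_(1) = -30 ⇒ -8346210.

Σ = -8346210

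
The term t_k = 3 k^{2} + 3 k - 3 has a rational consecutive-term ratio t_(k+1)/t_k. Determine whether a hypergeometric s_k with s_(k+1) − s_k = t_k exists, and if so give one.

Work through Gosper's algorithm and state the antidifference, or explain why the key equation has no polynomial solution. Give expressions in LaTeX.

The ratio is (k + (k + 1)**2)/(k**2 + k - 1).
A = 1, B = 1, C = k**2 + k - 1.
Key eq: (1)·f(k+1) = (1)·f(k) + (k**2 + k - 1).
From deg A=0, deg B=0, deg C=2: d=3.
Solve for f: f(k) = k*(k - 2)*(k + 2)/3 (degree 3 ≤ 3).
So s_k = (B(k−1)f/C)·t_k = (k*(k - 2)*(k + 2)/(3*(k**2 + k - 1)))·t_k = k*(k**2 - 4).
Check: Δs_k = 3*k**2 + 3*k - 3. ✓

s_k = k \left(k^{2} - 4\right)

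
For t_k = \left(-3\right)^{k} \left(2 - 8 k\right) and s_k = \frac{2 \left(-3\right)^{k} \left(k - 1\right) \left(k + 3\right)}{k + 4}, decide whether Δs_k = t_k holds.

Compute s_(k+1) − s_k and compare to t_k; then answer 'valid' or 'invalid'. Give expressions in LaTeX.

Invalid: residual \frac{\left(-3\right)^{k} \left(8 k^{2} + 32 k - 10\right)}{k^{2} + 9 k + 20} ≠ 0.

s_(k+1) = 2*(-3)**(k + 1)*k*(k + 4)/(k + 5)
s_(k+1) − s_k = (-3)**k*(-8*k**3 - 62*k**2 - 110*k + 30)/(k**2 + 9*k + 20)
(s_(k+1) − s_k) − t_k = (-3)**k*(8*k**2 + 32*k - 10)/(k**2 + 9*k + 20)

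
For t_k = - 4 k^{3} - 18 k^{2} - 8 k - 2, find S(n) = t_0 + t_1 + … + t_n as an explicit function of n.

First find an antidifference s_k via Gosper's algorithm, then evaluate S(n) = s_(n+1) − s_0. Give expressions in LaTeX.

r(k) = (2*k**3 + 15*k**2 + 28*k + 16)/(2*k**3 + 9*k**2 + 4*k + 1) after simplifying.
A = 1, B = 1, C = k**3 + 9*k**2/2 + 2*k + 1/2.
Need (1)·f(k+1) − (1)·f(k) = k**3 + 9*k**2/2 + 2*k + 1/2.
d = 4 from the (0,0,3) case.
Solving with deg f ≤ 4: f(k) = k*(k**3 + 4*k**2 - 4*k + 1)/4.
So s_k = (B(k−1)f/C)·t_k = (k*(k**3 + 4*k**2 - 4*k + 1)/(2*(2*k**3 + 9*k**2 + 4*k + 1)))·t_k = k*(-k**3 - 4*k**2 + 4*k - 1).
Δs = -4*k**3 - 18*k**2 - 8*k - 2, as required.
Telescope: S(n) = s_(n+1) − s_(0) = -n**4 - 8*n**3 - 14*n**2 - 9*n - 2 − (0) = -n**4 - 8*n**3 - 14*n**2 - 9*n - 2.

S(n) = - n^{4} - 8 n^{3} - 14 n^{2} - 9 n - 2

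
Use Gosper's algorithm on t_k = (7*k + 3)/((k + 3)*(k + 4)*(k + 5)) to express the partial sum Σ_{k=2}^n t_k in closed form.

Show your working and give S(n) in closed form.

S(n) = (13*n**2 + 12*n - 25)/(15*(n**2 + 9*n + 20))

Step 1: r(k) = (k + 3)*(7*k + 10)/((k + 6)*(7*k + 3)).
Factor: A=k + 3; B=k + 6; C=k + 3/7.
f must satisfy (k + 3)·f(k+1) − (k + 5)·f(k) = k + 3/7.
From deg A=1, deg B=1, deg C=1: d=2.
Match coefficients ⇒ f(k) = k**2/7.
Certificate R = B(k−1)f/C = k**2*(k + 5)/(7*k + 3) gives s_k = k**2/((k + 3)*(k + 4)).
Verify: (7*k + 3)/(k**3 + 12*k**2 + 47*k + 60) matches t_k.
Σ_(k=2)^n t_k = s_(n+1) − s_(2) = ((n**2 + 2*n + 1)/(n**2 + 9*n + 20)) − (2/15), i.e. (13*n**2 + 12*n - 25)/(15*(n**2 + 9*n + 20)).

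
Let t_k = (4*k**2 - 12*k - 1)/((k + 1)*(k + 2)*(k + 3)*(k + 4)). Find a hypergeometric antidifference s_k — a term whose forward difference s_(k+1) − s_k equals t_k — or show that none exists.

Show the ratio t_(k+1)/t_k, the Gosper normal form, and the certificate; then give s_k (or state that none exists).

Step 1: r(k) = (4*k**3 - 13*k - 9)/(4*k**3 + 8*k**2 - 61*k - 5).
Normal form (A,B,C) = (k + 1, k + 5, k**2 - 3*k - 1/4).
f must satisfy (k + 1)·f(k+1) − (k + 4)·f(k) = k**2 - 3*k - 1/4.
Degrees (1,1,2) ⇒ d ≤ 3.
Coefficient equations give f(k) = k*(k**2 - 18*k + 11)/24.
So s_k = (B(k−1)f/C)·t_k = (k*(k + 4)*(k**2 - 18*k + 11)/(6*(4*k**2 - 12*k - 1)))·t_k = k*(k**2 - 18*k + 11)/(6*(k + 1)*(k + 2)*(k + 3)).
Verify: (4*k**2 - 12*k - 1)/(k**4 + 10*k**3 + 35*k**2 + 50*k + 24) matches t_k.

s_k = k*(k**2 - 18*k + 11)/(6*(k + 1)*(k + 2)*(k + 3))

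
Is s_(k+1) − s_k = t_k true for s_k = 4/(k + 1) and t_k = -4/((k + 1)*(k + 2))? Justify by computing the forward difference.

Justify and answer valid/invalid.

s_(k+1) = 4/(k + 2)
s_(k+1) − s_k = -4/((k + 1)*(k + 2))
(s_(k+1) − s_k) − t_k = 0

valid (s_(k+1) − s_k reduces to t_k)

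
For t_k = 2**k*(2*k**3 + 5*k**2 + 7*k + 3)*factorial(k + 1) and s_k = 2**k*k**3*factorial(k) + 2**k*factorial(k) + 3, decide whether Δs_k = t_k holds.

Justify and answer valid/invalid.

s_(k+1) = 2**(k + 1)*(k + 1)**3*factorial(k + 1) + 2**(k + 1)*factorial(k + 1) + 3
s_(k+1) − s_k = 2**k*(2*k**3 + 5*k**2 + 7*k + 3)*factorial(k + 1)
(s_(k+1) − s_k) − t_k = 0

Valid: the claim telescopes to t_k.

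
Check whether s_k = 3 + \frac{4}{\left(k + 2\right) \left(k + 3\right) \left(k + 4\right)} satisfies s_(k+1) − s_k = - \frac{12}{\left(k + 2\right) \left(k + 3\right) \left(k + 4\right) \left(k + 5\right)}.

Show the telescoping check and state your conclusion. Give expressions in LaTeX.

Valid — Δs_k = t_k.

s_(k+1) = 3 + 4/((k + 3)*(k + 4)*(k + 5))
s_(k+1) − s_k = -12/((k + 2)*(k + 3)*(k + 4)*(k + 5))
(s_(k+1) − s_k) − t_k = 0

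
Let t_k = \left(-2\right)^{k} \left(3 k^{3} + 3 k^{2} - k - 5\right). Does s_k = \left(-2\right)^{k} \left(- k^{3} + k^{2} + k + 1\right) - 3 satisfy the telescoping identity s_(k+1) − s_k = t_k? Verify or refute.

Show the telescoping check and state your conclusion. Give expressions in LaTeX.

s_(k+1) = (-2)**(k + 1)*(k - (k + 1)**3 + (k + 1)**2 + 2) - 3
s_(k+1) − s_k = (-2)**k*(3*k**3 + 3*k**2 - k - 5)
(s_(k+1) − s_k) − t_k = 0

valid; difference matches t_k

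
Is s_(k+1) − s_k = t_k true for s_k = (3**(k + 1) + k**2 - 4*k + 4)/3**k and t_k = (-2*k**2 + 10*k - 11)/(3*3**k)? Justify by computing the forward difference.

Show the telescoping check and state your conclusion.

s_(k+1) = (9*3**k - 4*k + (k + 1)**2)/(3*3**k)
s_(k+1) − s_k = (-2*k**2 + 10*k - 11)/(3*3**k)
(s_(k+1) − s_k) − t_k = 0

Valid: the claim telescopes to t_k.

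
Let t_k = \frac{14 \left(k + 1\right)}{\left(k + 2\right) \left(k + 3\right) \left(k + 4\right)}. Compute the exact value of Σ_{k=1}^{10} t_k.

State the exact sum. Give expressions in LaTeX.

Step 1: r(k) = (k + 2)**2/((k + 1)*(k + 5)).
Take A(k)=k + 2, B(k)=k + 5, C(k)=k + 1.
Solve (k + 2)·f(k+1) − (k + 4)·f(k) = k + 1.
deg f ≤ 2 (via 1,1,1).
Solving with deg f ≤ 2: f(k) = k*(k + 1)/4.
Get s_k = R·t_k = 7*k*(k + 1)/(2*(k + 2)*(k + 3)) with R(k) = B(k−1)f(k)/C(k) = k*(k + 4)/4.
Verify: 14*(k + 1)/(k**3 + 9*k**2 + 26*k + 24) matches t_k.
Telescoping: Σ = s_(11) − s_(1) = 33/13 − (7/12) = 305/156.

Σ = 305/156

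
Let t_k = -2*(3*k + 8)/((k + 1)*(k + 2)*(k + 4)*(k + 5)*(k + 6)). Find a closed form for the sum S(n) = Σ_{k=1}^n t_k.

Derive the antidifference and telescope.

S(n) = n*(-n**2 - 13*n - 52)/(30*(n**3 + 13*n**2 + 52*n + 60))

Ratio r(k) = (k + 1)*(k + 4)*(3*k + 11)/((k + 3)*(k + 7)*(3*k + 8)).
A = k + 1, B = k + 7, C = k**2 + 17*k/3 + 8.
Key eq: (k + 1)·f(k+1) = (k + 6)·f(k) + (k**2 + 17*k/3 + 8).
deg f ≤ 5 (via 1,1,2).
Coefficient equations give f(k) = k*(k + 2)*(k + 3)*(k**2 + 10*k + 29)/60.
Then R = B(k−1)f/C = k*(k + 2)*(k + 6)*(k**2 + 10*k + 29)/(20*(3*k + 8)), so s_k = R(k)·t_k = k*(-k**2 - 10*k - 29)/(10*(k**3 + 10*k**2 + 29*k + 20)).
Check: Δs_k = 2*(-3*k - 8)/(k**5 + 18*k**4 + 121*k**3 + 372*k**2 + 508*k + 240). ✓
Telescope: S(n) = s_(n+1) − s_(1) = (-n**3 - 13*n**2 - 52*n - 40)/(10*(n**3 + 13*n**2 + 52*n + 60)) − (-1/15) = n*(-n**2 - 13*n - 52)/(30*(n**3 + 13*n**2 + 52*n + 60)).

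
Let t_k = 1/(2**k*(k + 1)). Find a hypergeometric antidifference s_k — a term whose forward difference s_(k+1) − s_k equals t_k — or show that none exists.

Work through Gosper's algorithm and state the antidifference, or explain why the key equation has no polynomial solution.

not Gosper-summable; s_k does not exist

t_(k+1)/t_k = (k + 1)/(2*(k + 2)).
So A=k/2 + 1/2 and B=k + 2, with C=1.
Set up (k/2 + 1/2)·f(k+1) − (k + 1)·f(k) − (1) = 0.
Bound: deg f ≤ -1.
d = -1 < 0 ⇒ no nonzero polynomial f; not summable.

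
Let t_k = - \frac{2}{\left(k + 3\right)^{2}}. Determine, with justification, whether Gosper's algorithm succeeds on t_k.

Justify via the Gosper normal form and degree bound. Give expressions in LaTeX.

Step 1: r(k) = (k + 3)**2/(k + 4)**2.
Gosper form: A/B · C(k+1)/C(k) with A=k**2 + 6*k + 9, B=k**2 + 8*k + 16, C=1.
Key eq: (k**2 + 6*k + 9)·f(k+1) = (k**2 + 6*k + 9)·f(k) + (1).
deg f ≤ 0 (via 2,2,0).
Generic f = c0 gives residual -1; -1 = 0 cannot hold, so t_k is not Gosper-summable.

No. Not Gosper-summable.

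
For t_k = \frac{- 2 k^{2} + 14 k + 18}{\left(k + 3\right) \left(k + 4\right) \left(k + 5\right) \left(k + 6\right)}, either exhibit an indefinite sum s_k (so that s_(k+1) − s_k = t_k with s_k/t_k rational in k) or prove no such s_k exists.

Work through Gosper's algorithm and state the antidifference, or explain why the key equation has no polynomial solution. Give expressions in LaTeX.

Step 1: r(k) = (k**3 - 2*k**2 - 30*k - 45)/(k**3 - 58*k - 63).
Take A(k)=k + 3, B(k)=k + 7, C(k)=k**2 - 7*k - 9.
f must satisfy (k + 3)·f(k+1) − (k + 6)·f(k) = k**2 - 7*k - 9.
Bound: deg f ≤ 3.
Solving with deg f ≤ 3: f(k) = -k*(k**2 + 42*k + 47)/30.
So s_k = (B(k−1)f/C)·t_k = (-k*(k + 6)*(k**2 + 42*k + 47)/(30*(k**2 - 7*k - 9)))·t_k = k*(k**2 + 42*k + 47)/(15*(k + 3)*(k + 4)*(k + 5)).
Verify: 2*(-k**2 + 7*k + 9)/(k**4 + 18*k**3 + 119*k**2 + 342*k + 360) matches t_k.

s_k = \frac{k \left(k^{2} + 42 k + 47\right)}{15 \left(k + 3\right) \left(k + 4\right) \left(k + 5\right)}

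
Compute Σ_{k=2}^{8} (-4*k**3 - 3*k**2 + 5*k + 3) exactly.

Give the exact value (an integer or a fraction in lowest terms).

Σ = -5593

Compute t_(k+1)/t_k: get (4*k**3 + 15*k**2 + 13*k - 1)/(4*k**3 + 3*k**2 - 5*k - 3).
Factor: A=1; B=1; C=k**3 + 3*k**2/4 - 5*k/4 - 3/4.
Set up (1)·f(k+1) − (1)·f(k) − (k**3 + 3*k**2/4 - 5*k/4 - 3/4) = 0.
Degrees (0,0,3) ⇒ d ≤ 4.
Match coefficients ⇒ f(k) = k**2*(k**2 - k - 3)/4.
So s_k = (B(k−1)f/C)·t_k = (k**2*(k**2 - k - 3)/(4*k**3 + 3*k**2 - 5*k - 3))·t_k = k**2*(-k**2 + k + 3).
Δs = -4*k**3 - 3*k**2 + 5*k + 3, as required.
Sum = s_(9) − s_(2); s_(9) = -5589, s_(2) = 4 ⇒ -5593.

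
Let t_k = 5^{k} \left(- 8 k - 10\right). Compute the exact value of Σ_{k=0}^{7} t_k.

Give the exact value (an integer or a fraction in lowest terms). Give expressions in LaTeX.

Compute t_(k+1)/t_k: get 5*(4*k + 9)/(4*k + 5).
A = 5, B = 1, C = k + 5/4.
f must satisfy (5)·f(k+1) − (1)·f(k) = k + 5/4.
deg f ≤ 1 (via 0,0,1).
Coefficient equations give f(k) = k/4.
Certificate R = B(k−1)f/C = k/(4*k + 5) gives s_k = -2*5**k*k.
Δs = 5**k*(-8*k - 10), as required.
Evaluate s at k=8 and k=0: -6250000 and 0; difference -6250000.

Σ = -6250000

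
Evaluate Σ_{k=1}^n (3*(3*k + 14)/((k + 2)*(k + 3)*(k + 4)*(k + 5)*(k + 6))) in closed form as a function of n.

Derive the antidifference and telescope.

S(n) = n*(n**2 + 13*n + 54)/(24*(n**3 + 13*n**2 + 54*n + 72))

The ratio is (k + 2)*(3*k + 17)/((k + 7)*(3*k + 14)).
Factor: A=k + 2; B=k + 7; C=k + 14/3.
Solve (k + 2)·f(k+1) − (k + 6)·f(k) = k + 14/3.
Degrees (1,1,1) ⇒ d ≤ 4.
Solving with deg f ≤ 4: f(k) = k*(k + 4)*(k**2 + 10*k + 31)/90.
R(k) = B(k−1)·f(k)/C(k) = k*(k + 4)*(k + 6)*(k**2 + 10*k + 31)/(30*(3*k + 14)); s_k = R·t_k = k*(k**2 + 10*k + 31)/(10*(k**3 + 10*k**2 + 31*k + 30)).
Check: Δs_k = 3*(3*k + 14)/(k**5 + 20*k**4 + 155*k**3 + 580*k**2 + 1044*k + 720). ✓
Telescope: S(n) = s_(n+1) − s_(1) = (n**3 + 13*n**2 + 54*n + 42)/(10*(n**3 + 13*n**2 + 54*n + 72)) − (7/120) = n*(n**2 + 13*n + 54)/(24*(n**3 + 13*n**2 + 54*n + 72)).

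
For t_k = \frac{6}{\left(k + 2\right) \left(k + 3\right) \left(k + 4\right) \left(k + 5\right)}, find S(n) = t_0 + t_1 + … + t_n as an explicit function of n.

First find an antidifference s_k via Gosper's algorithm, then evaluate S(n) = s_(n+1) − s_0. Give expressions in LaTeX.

S(n) = \frac{n^{3} + 12 n^{2} + 47 n + 36}{12 \left(n^{3} + 12 n^{2} + 47 n + 60\right)}

r(k) = (k + 2)/(k + 6) after simplifying.
A = k + 2, B = k + 6, C = 1.
Solve (k + 2)·f(k+1) − (k + 5)·f(k) = 1.
d = 3 from the (1,1,0) case.
A polynomial solution: f(k) = k*(k**2 + 9*k + 26)/72.
Certificate R = B(k−1)f/C = k*(k + 5)*(k**2 + 9*k + 26)/72 gives s_k = k*(k**2 + 9*k + 26)/(12*(k + 2)*(k + 3)*(k + 4)).
s_(k+1) − s_k = 6/(k**4 + 14*k**3 + 71*k**2 + 154*k + 120) = t_k.
Evaluate: s_(n+1) = (n**3 + 12*n**2 + 47*n + 36)/(12*(n**3 + 12*n**2 + 47*n + 60)); subtract s_(0) = 0 ⇒ S(n) = (n**3 + 12*n**2 + 47*n + 36)/(12*(n**3 + 12*n**2 + 47*n + 60)).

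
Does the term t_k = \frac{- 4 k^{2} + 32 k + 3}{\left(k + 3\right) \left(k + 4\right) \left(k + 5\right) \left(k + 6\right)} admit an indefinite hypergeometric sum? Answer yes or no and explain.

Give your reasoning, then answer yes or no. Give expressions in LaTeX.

Yes. s_k = \frac{k \left(- k^{2} + 228 k - 167\right)}{60 \left(k + 3\right) \left(k + 4\right) \left(k + 5\right)}.

Compute t_(k+1)/t_k: get (k + 3)*(32*k - 4*(k + 1)**2 + 35)/((k + 7)*(-4*k**2 + 32*k + 3)).
Gosper form: A/B · C(k+1)/C(k) with A=k + 3, B=k + 7, C=k**2 - 8*k - 3/4.
Key eq: (k + 3)·f(k+1) = (k + 6)·f(k) + (k**2 - 8*k - 3/4).
d = 3 from the (1,1,2) case.
Solve for f: f(k) = k*(k**2 - 228*k + 167)/240 (degree 3 ≤ 3).
Certificate R = B(k−1)f/C = k*(k + 6)*(k**2 - 228*k + 167)/(60*(4*k**2 - 32*k - 3)) gives s_k = k*(-k**2 + 228*k - 167)/(60*(k + 3)*(k + 4)*(k + 5)).
Δs = (-4*k**2 + 32*k + 3)/(k**4 + 18*k**3 + 119*k**2 + 342*k + 360), as required.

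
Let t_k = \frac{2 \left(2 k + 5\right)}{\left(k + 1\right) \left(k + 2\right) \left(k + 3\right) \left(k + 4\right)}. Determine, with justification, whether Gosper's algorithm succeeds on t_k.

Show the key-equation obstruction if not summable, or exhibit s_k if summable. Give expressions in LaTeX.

Yes. s_k = \frac{2 k \left(k + 4\right)}{3 \left(k^{2} + 4 k + 3\right)}.

Step 1: r(k) = (k + 1)*(2*k + 7)/((k + 5)*(2*k + 5)).
Factor: A=k + 1; B=k + 5; C=k + 5/2.
Need (k + 1)·f(k+1) − (k + 4)·f(k) = k + 5/2.
Bound: deg f ≤ 3.
Solving with deg f ≤ 3: f(k) = k*(k + 2)*(k + 4)/6.
So s_k = (B(k−1)f/C)·t_k = (k*(k + 2)*(k + 4)**2/(3*(2*k + 5)))·t_k = 2*k*(k + 4)/(3*(k**2 + 4*k + 3)).
s_(k+1) − s_k = 2*(2*k + 5)/(k**4 + 10*k**3 + 35*k**2 + 50*k + 24) = t_k.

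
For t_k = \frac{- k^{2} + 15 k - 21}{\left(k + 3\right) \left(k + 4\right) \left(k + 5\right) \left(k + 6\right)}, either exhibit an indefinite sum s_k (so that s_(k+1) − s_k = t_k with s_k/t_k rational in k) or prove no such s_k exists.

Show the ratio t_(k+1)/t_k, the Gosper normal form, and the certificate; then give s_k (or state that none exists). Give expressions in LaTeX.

s_k = \frac{k \left(- k^{2} + 3 k - 107\right)}{15 \left(k + 3\right) \left(k + 4\right) \left(k + 5\right)}

Ratio r(k) = (k + 3)*(-15*k + (k + 1)**2 + 6)/((k + 7)*(k**2 - 15*k + 21)).
Gosper form: A/B · C(k+1)/C(k) with A=k + 3, B=k + 7, C=k**2 - 15*k + 21.
Key eq: (k + 3)·f(k+1) = (k + 6)·f(k) + (k**2 - 15*k + 21).
d = 3 from the (1,1,2) case.
Coefficient equations give f(k) = k*(k**2 - 3*k + 107)/15.
Then R = B(k−1)f/C = k*(k + 6)*(k**2 - 3*k + 107)/(15*(k**2 - 15*k + 21)), so s_k = R(k)·t_k = k*(-k**2 + 3*k - 107)/(15*(k + 3)*(k + 4)*(k + 5)).
Δs = (-k**2 + 15*k - 21)/(k**4 + 18*k**3 + 119*k**2 + 342*k + 360), as required.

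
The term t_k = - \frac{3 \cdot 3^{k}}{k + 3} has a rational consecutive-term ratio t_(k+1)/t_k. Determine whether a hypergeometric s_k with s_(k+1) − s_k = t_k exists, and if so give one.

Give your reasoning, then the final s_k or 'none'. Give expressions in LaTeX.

t_(k+1)/t_k = 3*(k + 3)/(k + 4).
So A=3*k + 9 and B=k + 4, with C=1.
Solve (3*k + 9)·f(k+1) − (k + 3)·f(k) = 1.
d = -1 from the (1,1,0) case.
d = -1 < 0 ⇒ no nonzero polynomial f; not summable.

no hypergeometric antidifference exists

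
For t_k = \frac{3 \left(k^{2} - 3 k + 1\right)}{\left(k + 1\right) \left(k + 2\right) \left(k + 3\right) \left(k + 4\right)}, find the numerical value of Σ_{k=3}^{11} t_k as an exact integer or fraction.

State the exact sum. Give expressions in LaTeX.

Step 1: r(k) = (k**3 - 2*k - 1)/(k**3 + 2*k**2 - 14*k + 5).
Gosper form: A/B · C(k+1)/C(k) with A=k + 1, B=k + 5, C=k**2 - 3*k + 1.
Set up (k + 1)·f(k+1) − (k + 4)·f(k) − (k**2 - 3*k + 1) = 0.
d = 3 from the (1,1,2) case.
A polynomial solution: f(k) = k*(k**2 - 3*k + 11)/9.
R(k) = B(k−1)·f(k)/C(k) = k*(k + 4)*(k**2 - 3*k + 11)/(9*(k**2 - 3*k + 1)); s_k = R·t_k = k*(k**2 - 3*k + 11)/(3*(k + 1)*(k + 2)*(k + 3)).
s_(k+1) − s_k = 3*(k**2 - 3*k + 1)/(k**4 + 10*k**3 + 35*k**2 + 50*k + 24) = t_k.
Sum = s_(12) − s_(3); s_(12) = 34/195, s_(3) = 11/120 ⇒ 43/520.

Σ = 43/520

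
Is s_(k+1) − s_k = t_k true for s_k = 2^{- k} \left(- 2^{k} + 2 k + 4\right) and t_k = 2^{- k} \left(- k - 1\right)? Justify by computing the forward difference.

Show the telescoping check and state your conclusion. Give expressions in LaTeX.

valid; difference matches t_k

s_(k+1) = (-2**k + k + 3)/2**k
s_(k+1) − s_k = (-k - 1)/2**k
(s_(k+1) − s_k) − t_k = 0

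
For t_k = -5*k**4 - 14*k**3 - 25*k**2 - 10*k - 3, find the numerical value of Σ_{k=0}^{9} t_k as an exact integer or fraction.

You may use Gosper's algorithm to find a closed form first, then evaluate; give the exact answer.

r(k) = (5*k**4 + 34*k**3 + 97*k**2 + 122*k + 57)/(5*k**4 + 14*k**3 + 25*k**2 + 10*k + 3) after simplifying.
Normal form (A,B,C) = (1, 1, k**4 + 14*k**3/5 + 5*k**2 + 2*k + 3/5).
Solve (1)·f(k+1) − (1)·f(k) = k**4 + 14*k**3/5 + 5*k**2 + 2*k + 3/5.
Degrees (0,0,4) ⇒ d ≤ 5.
Solve for f: f(k) = k*(k**4 + k**3 + 3*k**2 - 4*k + 2)/5 (degree 5 ≤ 5).
Get s_k = R·t_k = k*(-k**4 - k**3 - 3*k**2 + 4*k - 2) with R(k) = B(k−1)f(k)/C(k) = k*(k**4 + k**3 + 3*k**2 - 4*k + 2)/(5*k**4 + 14*k**3 + 25*k**2 + 10*k + 3).
Verify: -5*k**4 - 14*k**3 - 25*k**2 - 10*k - 3 matches t_k.
Evaluate s at k=10 and k=0: -112620 and 0; difference -112620.

Σ = -112620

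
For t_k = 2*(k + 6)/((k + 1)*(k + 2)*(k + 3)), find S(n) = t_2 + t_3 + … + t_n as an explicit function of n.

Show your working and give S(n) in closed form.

S(n) = (11*n**2 + 31*n - 42)/(12*(n**2 + 5*n + 6))

r(k) = (k + 1)*(k + 7)/((k + 4)*(k + 6)) after simplifying.
So A=k + 1 and B=k + 4, with C=k + 6.
Solve (k + 1)·f(k+1) − (k + 3)·f(k) = k + 6.
deg f ≤ 2 (via 1,1,1).
Match coefficients ⇒ f(k) = k*(7*k + 17)/4.
R(k) = B(k−1)·f(k)/C(k) = k*(k + 3)*(7*k + 17)/(4*(k + 6)); s_k = R·t_k = k*(7*k + 17)/(2*(k + 1)*(k + 2)).
Check: Δs_k = 2*(k + 6)/(k**3 + 6*k**2 + 11*k + 6). ✓
Σ_(k=2)^n t_k = s_(n+1) − s_(2) = ((7*n**2 + 31*n + 24)/(2*(n**2 + 5*n + 6))) − (31/12), i.e. (11*n**2 + 31*n - 42)/(12*(n**2 + 5*n + 6)).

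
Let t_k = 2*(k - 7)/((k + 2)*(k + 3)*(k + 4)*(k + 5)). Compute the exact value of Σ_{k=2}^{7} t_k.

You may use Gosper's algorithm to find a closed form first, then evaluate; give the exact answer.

Σ = -13/660

t_(k+1)/t_k = (k - 6)*(k + 2)/((k - 7)*(k + 6)).
Gosper form: A/B · C(k+1)/C(k) with A=k + 2, B=k + 6, C=k - 7.
Need (k + 2)·f(k+1) − (k + 5)·f(k) = k - 7.
Degrees (1,1,1) ⇒ d ≤ 3.
Match coefficients ⇒ f(k) = -k*(k**2 + 9*k + 32)/12.
So s_k = (B(k−1)f/C)·t_k = (-k*(k + 5)*(k**2 + 9*k + 32)/(12*(k - 7)))·t_k = k*(-k**2 - 9*k - 32)/(6*(k + 2)*(k + 3)*(k + 4)).
Δs = 2*(k - 7)/(k**4 + 14*k**3 + 71*k**2 + 154*k + 120), as required.
Σ_(k=2)^(7) t_k = s_(8) − s_(2) = -28/165 − (-3/20) = -13/660.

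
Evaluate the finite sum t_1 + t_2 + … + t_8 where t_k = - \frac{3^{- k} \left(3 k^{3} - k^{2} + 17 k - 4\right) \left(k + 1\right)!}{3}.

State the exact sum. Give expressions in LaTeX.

Σ = -9363038/243

t_(k+1)/t_k = (k + 2)*(17*k + 3*(k + 1)**3 - (k + 1)**2 + 13)/(3*(3*k**3 - k**2 + 17*k - 4)).
Factor: A=k/3 + 2/3; B=1; C=k**3 - k**2/3 + 17*k/3 - 4/3.
Key eq: (k/3 + 2/3)·f(k+1) = (1)·f(k) + (k**3 - k**2/3 + 17*k/3 - 4/3).
Degrees (1,0,3) ⇒ d ≤ 2.
Coefficient equations give f(k) = 3*k**2 - 4*k + 2.
Then R = B(k−1)f/C = 3*(3*k**2 - 4*k + 2)/(3*k**3 - k**2 + 17*k - 4), so s_k = R(k)·t_k = -(3*k**2 - 4*k + 2)*factorial(k + 1)/3**k.
Δs = -(3*k**3 - k**2 + 17*k - 4)*factorial(k + 1)/(3*3**k), as required.
Evaluate s at k=9 and k=1: -9363200/243 and -2/3; difference -9363038/243.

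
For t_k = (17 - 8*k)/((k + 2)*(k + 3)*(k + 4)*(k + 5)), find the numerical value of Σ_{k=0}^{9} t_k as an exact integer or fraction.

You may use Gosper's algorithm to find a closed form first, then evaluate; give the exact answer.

Σ = 155/1092

The ratio is (k + 2)*(8*k - 9)/((k + 6)*(8*k - 17)).
A = k + 2, B = k + 6, C = k - 17/8.
Solve (k + 2)·f(k+1) − (k + 5)·f(k) = k - 17/8.
deg f ≤ 3 (via 1,1,1).
A polynomial solution: f(k) = -k*(k**2 + 9*k + 58)/64.
Certificate R = B(k−1)f/C = -k*(k + 5)*(k**2 + 9*k + 58)/(8*(8*k - 17)) gives s_k = k*(k**2 + 9*k + 58)/(8*(k + 2)*(k + 3)*(k + 4)).
Check: Δs_k = (17 - 8*k)/(k**4 + 14*k**3 + 71*k**2 + 154*k + 120). ✓
Telescoping: Σ = s_(10) − s_(0) = 155/1092 − (0) = 155/1092.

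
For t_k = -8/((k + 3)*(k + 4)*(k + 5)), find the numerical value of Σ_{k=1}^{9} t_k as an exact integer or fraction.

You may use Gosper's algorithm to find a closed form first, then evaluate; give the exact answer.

Σ = -81/455

Compute t_(k+1)/t_k: get (k + 3)/(k + 6).
A = k + 3, B = k + 6, C = 1.
f must satisfy (k + 3)·f(k+1) − (k + 5)·f(k) = 1.
d = 2 from the (1,1,0) case.
Solve for f: f(k) = k*(k + 7)/24 (degree 2 ≤ 2).
Get s_k = R·t_k = k*(-k - 7)/(3*(k + 3)*(k + 4)) with R(k) = B(k−1)f(k)/C(k) = k*(k + 5)*(k + 7)/24.
Verify: -8/(k**3 + 12*k**2 + 47*k + 60) matches t_k.
Σ_(k=1)^(9) t_k = s_(10) − s_(1) = -85/273 − (-2/15) = -81/455.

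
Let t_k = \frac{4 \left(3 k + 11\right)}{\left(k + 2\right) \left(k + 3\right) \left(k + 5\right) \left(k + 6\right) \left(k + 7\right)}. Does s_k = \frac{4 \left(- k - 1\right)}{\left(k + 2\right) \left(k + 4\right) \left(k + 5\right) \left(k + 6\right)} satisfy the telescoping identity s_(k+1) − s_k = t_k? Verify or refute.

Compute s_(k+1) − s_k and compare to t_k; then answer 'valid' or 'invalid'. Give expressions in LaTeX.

s_(k+1) = 4*(-k - 2)/((k + 3)*(k + 5)*(k + 6)*(k + 7))
s_(k+1) − s_k = 4*(3*k**2 + 11*k + 5)/(k**6 + 27*k**5 + 295*k**4 + 1665*k**3 + 5104*k**2 + 8028*k + 5040)
(s_(k+1) − s_k) − t_k = 12*(-4*k - 13)/(k**6 + 27*k**5 + 295*k**4 + 1665*k**3 + 5104*k**2 + 8028*k + 5040)

Invalid: residual \frac{12 \left(- 4 k - 13\right)}{k^{6} + 27 k^{5} + 295 k^{4} + 1665 k^{3} + 5104 k^{2} + 8028 k + 5040} ≠ 0.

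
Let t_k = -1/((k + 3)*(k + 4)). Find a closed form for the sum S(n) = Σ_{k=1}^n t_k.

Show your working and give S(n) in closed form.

S(n) = -n/(4*n + 16)

Compute t_(k+1)/t_k: get (k + 3)/(k + 5).
A = k + 3, B = k + 5, C = 1.
Need (k + 3)·f(k+1) − (k + 4)·f(k) = 1.
deg f ≤ 1 (via 1,1,0).
Solve for f: f(k) = k/3 (degree 1 ≤ 1).
Then R = B(k−1)f/C = k*(k + 4)/3, so s_k = R(k)·t_k = -k/(3*k + 9).
Δs = -1/(k**2 + 7*k + 12), as required.
Telescope: S(n) = s_(n+1) − s_(1) = (-n - 1)/(3*(n + 4)) − (-1/12) = -n/(4*n + 16).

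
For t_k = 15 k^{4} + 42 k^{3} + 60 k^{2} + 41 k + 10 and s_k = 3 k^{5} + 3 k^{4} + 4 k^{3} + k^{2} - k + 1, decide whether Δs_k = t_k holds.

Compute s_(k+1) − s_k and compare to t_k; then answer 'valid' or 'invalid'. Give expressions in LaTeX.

valid; difference matches t_k

s_(k+1) = 3*k**5 + 18*k**4 + 46*k**3 + 61*k**2 + 40*k + 11
s_(k+1) − s_k = 15*k**4 + 42*k**3 + 60*k**2 + 41*k + 10
(s_(k+1) − s_k) − t_k = 0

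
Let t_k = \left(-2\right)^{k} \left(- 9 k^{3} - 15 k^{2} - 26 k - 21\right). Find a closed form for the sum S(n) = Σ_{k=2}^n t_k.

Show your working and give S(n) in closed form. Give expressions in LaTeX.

Ratio r(k) = 2*(-9*k**3 - 42*k**2 - 83*k - 71)/(9*k**3 + 15*k**2 + 26*k + 21).
Normal form (A,B,C) = (-2, 1, k**3 + 5*k**2/3 + 26*k/9 + 7/3).
Set up (-2)·f(k+1) − (1)·f(k) − (k**3 + 5*k**2/3 + 26*k/9 + 7/3) = 0.
Bound: deg f ≤ 3.
A polynomial solution: f(k) = -(3*k**3 - k**2 + 4*k + 3)/9.
Get s_k = R·t_k = (-2)**k*(3*k**3 - k**2 + 4*k + 3) with R(k) = B(k−1)f(k)/C(k) = -(3*k**3 - k**2 + 4*k + 3)/(9*k**3 + 15*k**2 + 26*k + 21).
Δs = (-2)**k*(-9*k**3 - 15*k**2 - 26*k - 21), as required.
s_(n+1) = (-2)**(n + 1)*(3*n**3 + 8*n**2 + 11*n + 9) and s_(2) = 124, so S(n) = -6*(-2)**n*n**3 - 22*(-2)**n*n - 18*(-2)**n + 2*(-2)**(n + 3)*n**2 - 124.

S(n) = - 6 \left(-2\right)^{n} n^{3} - 22 \left(-2\right)^{n} n - 18 \left(-2\right)^{n} + 2 \left(-2\right)^{n + 3} n^{2} - 124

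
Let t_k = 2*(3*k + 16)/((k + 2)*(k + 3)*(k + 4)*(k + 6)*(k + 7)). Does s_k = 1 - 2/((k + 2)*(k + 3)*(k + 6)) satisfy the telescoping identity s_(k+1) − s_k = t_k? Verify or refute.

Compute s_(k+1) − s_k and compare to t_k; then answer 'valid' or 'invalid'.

s_(k+1) = 1 - 2/((k + 3)*(k + 4)*(k + 7))
s_(k+1) − s_k = 2*(3*k + 16)/(k**5 + 22*k**4 + 185*k**3 + 740*k**2 + 1404*k + 1008)
(s_(k+1) − s_k) − t_k = 0

valid (s_(k+1) − s_k reduces to t_k)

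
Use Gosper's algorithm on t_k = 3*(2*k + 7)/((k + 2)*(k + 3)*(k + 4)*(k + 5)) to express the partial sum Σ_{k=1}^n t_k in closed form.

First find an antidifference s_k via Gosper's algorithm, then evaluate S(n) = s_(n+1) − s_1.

S(n) = n*(n + 8)/(5*(n**2 + 8*n + 15))

t_(k+1)/t_k = (k + 2)*(2*k + 9)/((k + 6)*(2*k + 7)).
Normal form (A,B,C) = (k + 2, k + 6, k + 7/2).
f must satisfy (k + 2)·f(k+1) − (k + 5)·f(k) = k + 7/2.
d = 3 from the (1,1,1) case.
Match coefficients ⇒ f(k) = k*(k + 3)*(k + 6)/16.
R(k) = B(k−1)·f(k)/C(k) = k*(k + 3)*(k + 5)*(k + 6)/(8*(2*k + 7)); s_k = R·t_k = 3*k*(k + 6)/(8*(k**2 + 6*k + 8)).
Verify: 3*(2*k + 7)/(k**4 + 14*k**3 + 71*k**2 + 154*k + 120) matches t_k.
s_(n+1) = 3*(n**2 + 8*n + 7)/(8*(n**2 + 8*n + 15)) and s_(1) = 7/40, so S(n) = n*(n + 8)/(5*(n**2 + 8*n + 15)).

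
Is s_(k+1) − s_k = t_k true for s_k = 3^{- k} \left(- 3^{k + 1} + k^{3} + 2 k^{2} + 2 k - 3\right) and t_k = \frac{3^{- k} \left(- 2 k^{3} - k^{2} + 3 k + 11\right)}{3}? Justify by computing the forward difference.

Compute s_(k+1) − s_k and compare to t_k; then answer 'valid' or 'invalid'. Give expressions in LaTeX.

s_(k+1) = (-9*3**k + k**3 + 5*k**2 + 9*k + 2)/(3*3**k)
s_(k+1) − s_k = (-2*k**3 - k**2 + 3*k + 11)/(3*3**k)
(s_(k+1) − s_k) − t_k = 0

valid; difference matches t_k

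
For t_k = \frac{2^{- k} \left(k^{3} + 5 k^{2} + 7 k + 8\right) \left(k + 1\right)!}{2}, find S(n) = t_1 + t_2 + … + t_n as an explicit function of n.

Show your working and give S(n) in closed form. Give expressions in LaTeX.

Ratio r(k) = (k**4 + 10*k**3 + 36*k**2 + 61*k + 42)/(2*(k**3 + 5*k**2 + 7*k + 8)).
Normal form (A,B,C) = (k/2 + 1, 1, k**3 + 5*k**2 + 7*k + 8).
Set up (k/2 + 1)·f(k+1) − (1)·f(k) − (k**3 + 5*k**2 + 7*k + 8) = 0.
Degrees (1,0,3) ⇒ d ≤ 2.
Solve for f: f(k) = 2*(k**2 + 3*k - 1) (degree 2 ≤ 2).
R(k) = B(k−1)·f(k)/C(k) = 2*(k**2 + 3*k - 1)/(k**3 + 5*k**2 + 7*k + 8); s_k = R·t_k = (k**2 + 3*k - 1)*factorial(k + 1)/2**k.
Verify: (k**3 + 5*k**2 + 7*k + 8)*factorial(k + 1)/(2*2**k) matches t_k.
s_(n+1) = 2**(-n - 1)*(n**2 + 5*n + 3)*factorial(n + 2) and s_(1) = 3, so S(n) = (-6*2**n + n**4*factorial(n) + 8*n**3*factorial(n) + 20*n**2*factorial(n) + 19*n*factorial(n) + 6*factorial(n))/(2*2**n).

S(n) = \frac{2^{- n} \left(- 6 \cdot 2^{n} + n^{4} n! + 8 n^{3} n! + 20 n^{2} n! + 19 n n! + 6 n!\right)}{2}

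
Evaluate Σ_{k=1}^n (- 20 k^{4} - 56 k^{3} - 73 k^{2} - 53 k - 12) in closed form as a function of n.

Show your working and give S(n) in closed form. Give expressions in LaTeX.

r(k) = (20*k**4 + 136*k**3 + 361*k**2 + 447*k + 214)/(20*k**4 + 56*k**3 + 73*k**2 + 53*k + 12) after simplifying.
So A=1 and B=1, with C=k**4 + 14*k**3/5 + 73*k**2/20 + 53*k/20 + 3/5.
Key eq: (1)·f(k+1) = (1)·f(k) + (k**4 + 14*k**3/5 + 73*k**2/20 + 53*k/20 + 3/5).
deg f ≤ 5 (via 0,0,4).
Match coefficients ⇒ f(k) = k*(4*k**4 + 4*k**3 + 3*k**2 + 4*k - 3)/20.
Certificate R = B(k−1)f/C = k*(4*k**4 + 4*k**3 + 3*k**2 + 4*k - 3)/(20*k**4 + 56*k**3 + 73*k**2 + 53*k + 12) gives s_k = k*(-4*k**4 - 4*k**3 - 3*k**2 - 4*k + 3).
Check: Δs_k = -20*k**4 - 56*k**3 - 73*k**2 - 53*k - 12. ✓
Evaluate: s_(n+1) = -4*n**5 - 24*n**4 - 59*n**3 - 77*n**2 - 50*n - 12; subtract s_(1) = -12 ⇒ S(n) = n*(-4*n**4 - 24*n**3 - 59*n**2 - 77*n - 50).

S(n) = n \left(- 4 n^{4} - 24 n^{3} - 59 n^{2} - 77 n - 50\right)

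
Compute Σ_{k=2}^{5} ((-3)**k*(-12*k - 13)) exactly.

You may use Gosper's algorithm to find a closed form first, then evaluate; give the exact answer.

Σ = 13788

Ratio r(k) = 3*(-12*k - 25)/(12*k + 13).
A = -3, B = 1, C = k + 13/12.
Key eq: (-3)·f(k+1) = (1)·f(k) + (k + 13/12).
From deg A=0, deg B=0, deg C=1: d=1.
Solving with deg f ≤ 1: f(k) = -(3*k + 1)/12.
So s_k = (B(k−1)f/C)·t_k = (-(3*k + 1)/(12*k + 13))·t_k = (-3)**k*(3*k + 1).
s_(k+1) − s_k = (-3)**k*(-12*k - 13) = t_k.
Σ_(k=2)^(5) t_k = s_(6) − s_(2) = 13851 − (63) = 13788.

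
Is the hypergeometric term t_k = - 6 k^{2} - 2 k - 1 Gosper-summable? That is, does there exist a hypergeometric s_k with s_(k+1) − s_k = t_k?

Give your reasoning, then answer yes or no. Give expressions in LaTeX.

Yes. s_k = k \left(- 2 k^{2} + 2 k - 1\right).

Step 1: r(k) = (6*k**2 + 14*k + 9)/(6*k**2 + 2*k + 1).
So A=1 and B=1, with C=k**2 + k/3 + 1/6.
f must satisfy (1)·f(k+1) − (1)·f(k) = k**2 + k/3 + 1/6.
From deg A=0, deg B=0, deg C=2: d=3.
Coefficient equations give f(k) = k*(2*k**2 - 2*k + 1)/6.
Get s_k = R·t_k = k*(-2*k**2 + 2*k - 1) with R(k) = B(k−1)f(k)/C(k) = k*(2*k**2 - 2*k + 1)/(6*k**2 + 2*k + 1).
Check: Δs_k = -6*k**2 - 2*k - 1. ✓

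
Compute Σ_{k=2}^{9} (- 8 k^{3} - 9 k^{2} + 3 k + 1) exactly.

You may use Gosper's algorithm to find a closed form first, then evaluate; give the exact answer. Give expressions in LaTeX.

Σ = -18608

Compute t_(k+1)/t_k: get (8*k**3 + 33*k**2 + 39*k + 13)/(8*k**3 + 9*k**2 - 3*k - 1).
Take A(k)=1, B(k)=1, C(k)=k**3 + 9*k**2/8 - 3*k/8 - 1/8.
Key eq: (1)·f(k+1) = (1)·f(k) + (k**3 + 9*k**2/8 - 3*k/8 - 1/8).
From deg A=0, deg B=0, deg C=3: d=4.
Solve for f: f(k) = k*(2*k - 1)*(k**2 - 2)/8 (degree 4 ≤ 4).
Get s_k = R·t_k = k*(-2*k**3 + k**2 + 4*k - 2) with R(k) = B(k−1)f(k)/C(k) = k*(2*k - 1)*(k**2 - 2)/(8*k**3 + 9*k**2 - 3*k - 1).
s_(k+1) − s_k = -8*k**3 - 9*k**2 + 3*k + 1 = t_k.
Sum = s_(10) − s_(2); s_(10) = -18620, s_(2) = -12 ⇒ -18608.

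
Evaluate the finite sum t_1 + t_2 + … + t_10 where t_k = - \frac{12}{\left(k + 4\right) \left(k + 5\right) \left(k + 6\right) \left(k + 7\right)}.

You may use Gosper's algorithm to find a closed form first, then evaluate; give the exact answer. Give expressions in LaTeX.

r(k) = (k + 4)/(k + 8) after simplifying.
So A=k + 4 and B=k + 8, with C=1.
Set up (k + 4)·f(k+1) − (k + 7)·f(k) − (1) = 0.
From deg A=1, deg B=1, deg C=0: d=3.
A polynomial solution: f(k) = k*(k**2 + 15*k + 74)/360.
R(k) = B(k−1)·f(k)/C(k) = k*(k + 7)*(k**2 + 15*k + 74)/360; s_k = R·t_k = k*(-k**2 - 15*k - 74)/(30*(k + 4)*(k + 5)*(k + 6)).
Verify: -12/(k**4 + 22*k**3 + 179*k**2 + 638*k + 840) matches t_k.
Σ_(k=1)^(10) t_k = s_(11) − s_(1) = -11/340 − (-1/70) = -43/2380.

Σ = -43/2380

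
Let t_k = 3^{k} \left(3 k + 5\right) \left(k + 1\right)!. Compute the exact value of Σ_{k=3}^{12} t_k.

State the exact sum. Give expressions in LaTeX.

Σ = 138990354760856952

Step 1: r(k) = 3*(k + 2)*(3*k + 8)/(3*k + 5).
Factor: A=3*k + 6; B=1; C=k + 5/3.
Need (3*k + 6)·f(k+1) − (1)·f(k) = k + 5/3.
Degrees (1,0,1) ⇒ d ≤ 0.
Solving with deg f ≤ 0: f(k) = 1/3.
Certificate R = B(k−1)f/C = 1/(3*k + 5) gives s_k = 3**k*factorial(k + 1).
Verify: 3**k*(3*k + 5)*factorial(k + 1) matches t_k.
Telescoping: Σ = s_(13) − s_(3) = 138990354760857600 − (648) = 138990354760856952.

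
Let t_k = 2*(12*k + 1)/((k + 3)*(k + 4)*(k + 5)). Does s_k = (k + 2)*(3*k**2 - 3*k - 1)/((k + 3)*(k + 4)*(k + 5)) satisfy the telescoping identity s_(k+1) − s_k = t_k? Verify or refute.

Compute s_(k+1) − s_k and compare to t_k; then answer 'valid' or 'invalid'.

Invalid: residual 9*(k**2 - 9*k - 1)/(k**4 + 18*k**3 + 119*k**2 + 342*k + 360) ≠ 0.

s_(k+1) = -(k + 3)*(3*k - 3*(k + 1)**2 + 4)/((k + 4)*(k + 5)*(k + 6))
s_(k+1) − s_k = (33*k**2 + 65*k + 3)/(k**4 + 18*k**3 + 119*k**2 + 342*k + 360)
(s_(k+1) − s_k) − t_k = 9*(k**2 - 9*k - 1)/(k**4 + 18*k**3 + 119*k**2 + 342*k + 360)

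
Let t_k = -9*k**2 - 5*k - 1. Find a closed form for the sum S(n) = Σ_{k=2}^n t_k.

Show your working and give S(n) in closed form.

S(n) = -3*n**3 - 7*n**2 - 5*n + 15

Step 1: r(k) = (9*k**2 + 23*k + 15)/(9*k**2 + 5*k + 1).
Gosper form: A/B · C(k+1)/C(k) with A=1, B=1, C=k**2 + 5*k/9 + 1/9.
Key eq: (1)·f(k+1) = (1)·f(k) + (k**2 + 5*k/9 + 1/9).
Bound: deg f ≤ 3.
Match coefficients ⇒ f(k) = k**2*(3*k - 2)/9.
Certificate R = B(k−1)f/C = k**2*(3*k - 2)/(9*k**2 + 5*k + 1) gives s_k = k**2*(2 - 3*k).
Δs = -9*k**2 - 5*k - 1, as required.
s_(n+1) = -3*n**3 - 7*n**2 - 5*n - 1 and s_(2) = -16, so S(n) = -3*n**3 - 7*n**2 - 5*n + 15.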